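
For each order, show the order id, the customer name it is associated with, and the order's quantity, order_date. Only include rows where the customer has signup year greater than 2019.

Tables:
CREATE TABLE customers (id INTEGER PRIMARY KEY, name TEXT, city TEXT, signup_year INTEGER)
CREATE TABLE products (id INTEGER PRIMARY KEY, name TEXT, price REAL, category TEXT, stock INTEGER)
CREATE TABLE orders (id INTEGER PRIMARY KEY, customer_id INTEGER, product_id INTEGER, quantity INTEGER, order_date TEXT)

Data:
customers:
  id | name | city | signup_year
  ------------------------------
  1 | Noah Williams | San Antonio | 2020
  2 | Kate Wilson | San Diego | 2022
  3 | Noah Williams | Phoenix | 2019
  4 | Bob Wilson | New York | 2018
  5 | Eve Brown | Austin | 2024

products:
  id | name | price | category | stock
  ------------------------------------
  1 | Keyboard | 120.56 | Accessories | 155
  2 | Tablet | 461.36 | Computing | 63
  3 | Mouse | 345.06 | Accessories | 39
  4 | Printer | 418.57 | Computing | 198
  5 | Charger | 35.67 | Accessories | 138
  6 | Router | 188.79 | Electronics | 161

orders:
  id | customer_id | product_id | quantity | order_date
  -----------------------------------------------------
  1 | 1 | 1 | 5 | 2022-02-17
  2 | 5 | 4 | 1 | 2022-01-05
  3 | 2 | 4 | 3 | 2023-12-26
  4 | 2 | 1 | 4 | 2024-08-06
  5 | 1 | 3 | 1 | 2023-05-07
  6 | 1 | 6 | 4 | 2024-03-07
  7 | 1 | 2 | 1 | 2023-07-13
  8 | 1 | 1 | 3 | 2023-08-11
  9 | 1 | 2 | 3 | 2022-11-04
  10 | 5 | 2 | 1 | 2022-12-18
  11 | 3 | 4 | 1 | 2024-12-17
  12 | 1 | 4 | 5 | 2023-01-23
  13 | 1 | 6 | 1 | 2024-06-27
SELECT c.id, p.name AS customer, c.quantity, c.order_date FROM orders c JOIN customers p ON c.customer_id = p.id WHERE p.signup_year > 2019

Execution result:
id | customer | quantity | order_date
1 | Noah Williams | 5 | 2022-02-17
2 | Eve Brown | 1 | 2022-01-05
3 | Kate Wilson | 3 | 2023-12-26
4 | Kate Wilson | 4 | 2024-08-06
5 | Noah Williams | 1 | 2023-05-07
6 | Noah Williams | 4 | 2024-03-07
7 | Noah Williams | 1 | 2023-07-13
8 | Noah Williams | 3 | 2023-08-11
9 | Noah Williams | 3 | 2022-11-04
10 | Eve Brown | 1 | 2022-12-18
12 | Noah Williams | 5 | 2023-01-23
13 | Noah Williams | 1 | 2024-06-27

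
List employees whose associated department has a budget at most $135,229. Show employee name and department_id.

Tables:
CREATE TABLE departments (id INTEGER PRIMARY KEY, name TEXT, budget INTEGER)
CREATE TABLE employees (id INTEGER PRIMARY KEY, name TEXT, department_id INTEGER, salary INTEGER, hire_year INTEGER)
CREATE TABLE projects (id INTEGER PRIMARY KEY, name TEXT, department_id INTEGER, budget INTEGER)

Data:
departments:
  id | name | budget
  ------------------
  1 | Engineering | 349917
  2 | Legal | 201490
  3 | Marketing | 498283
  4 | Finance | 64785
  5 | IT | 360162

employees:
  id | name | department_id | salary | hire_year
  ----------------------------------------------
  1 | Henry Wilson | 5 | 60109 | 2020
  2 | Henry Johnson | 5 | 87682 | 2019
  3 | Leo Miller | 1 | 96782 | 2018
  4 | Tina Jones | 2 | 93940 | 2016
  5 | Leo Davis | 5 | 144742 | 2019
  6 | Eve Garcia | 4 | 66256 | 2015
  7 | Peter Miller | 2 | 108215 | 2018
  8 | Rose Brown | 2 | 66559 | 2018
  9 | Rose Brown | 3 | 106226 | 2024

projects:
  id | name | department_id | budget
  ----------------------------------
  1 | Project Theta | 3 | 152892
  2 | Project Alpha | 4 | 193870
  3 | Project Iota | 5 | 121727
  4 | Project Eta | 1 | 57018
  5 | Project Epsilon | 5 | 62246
SELECT name, department_id FROM employees WHERE department_id IN (SELECT id FROM departments WHERE budget <= 135229)

Execution result:
name | department_id
Eve Garcia | 4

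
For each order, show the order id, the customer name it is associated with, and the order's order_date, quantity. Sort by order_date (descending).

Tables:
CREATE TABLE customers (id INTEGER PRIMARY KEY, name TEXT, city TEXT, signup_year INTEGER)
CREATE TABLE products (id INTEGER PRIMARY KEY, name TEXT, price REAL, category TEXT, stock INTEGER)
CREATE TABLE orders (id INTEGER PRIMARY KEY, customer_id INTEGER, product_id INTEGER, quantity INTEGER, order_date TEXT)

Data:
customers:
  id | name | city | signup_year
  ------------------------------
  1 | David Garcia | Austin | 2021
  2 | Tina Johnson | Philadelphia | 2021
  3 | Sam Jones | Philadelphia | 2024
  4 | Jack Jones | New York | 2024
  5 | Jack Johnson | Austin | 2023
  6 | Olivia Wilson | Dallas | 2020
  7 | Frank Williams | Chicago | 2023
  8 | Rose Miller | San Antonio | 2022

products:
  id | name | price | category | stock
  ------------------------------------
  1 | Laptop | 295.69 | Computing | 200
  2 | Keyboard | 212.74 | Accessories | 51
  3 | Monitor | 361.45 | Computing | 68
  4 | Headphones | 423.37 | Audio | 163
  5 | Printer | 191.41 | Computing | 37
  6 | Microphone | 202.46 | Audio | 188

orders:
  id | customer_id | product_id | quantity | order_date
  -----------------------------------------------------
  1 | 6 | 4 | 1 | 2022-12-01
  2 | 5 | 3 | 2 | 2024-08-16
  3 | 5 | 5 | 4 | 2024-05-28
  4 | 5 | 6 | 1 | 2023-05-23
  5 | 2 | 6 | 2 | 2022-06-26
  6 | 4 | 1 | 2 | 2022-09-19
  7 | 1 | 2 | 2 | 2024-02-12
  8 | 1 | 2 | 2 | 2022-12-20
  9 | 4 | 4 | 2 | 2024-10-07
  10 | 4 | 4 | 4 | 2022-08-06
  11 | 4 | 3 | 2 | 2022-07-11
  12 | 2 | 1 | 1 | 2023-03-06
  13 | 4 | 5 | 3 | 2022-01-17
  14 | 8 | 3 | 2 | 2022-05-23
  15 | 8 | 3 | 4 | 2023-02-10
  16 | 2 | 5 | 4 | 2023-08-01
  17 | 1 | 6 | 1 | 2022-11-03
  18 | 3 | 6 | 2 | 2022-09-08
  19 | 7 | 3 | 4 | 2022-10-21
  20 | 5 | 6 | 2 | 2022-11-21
SELECT c.id, p.name AS customer, c.order_date, c.quantity FROM orders c JOIN customers p ON c.customer_id = p.id ORDER BY c.order_date DESC

Execution result:
id | customer | order_date | quantity
9 | Jack Jones | 2024-10-07 | 2
2 | Jack Johnson | 2024-08-16 | 2
3 | Jack Johnson | 2024-05-28 | 4
7 | David Garcia | 2024-02-12 | 2
16 | Tina Johnson | 2023-08-01 | 4
4 | Jack Johnson | 2023-05-23 | 1
12 | Tina Johnson | 2023-03-06 | 1
15 | Rose Miller | 2023-02-10 | 4
8 | David Garcia | 2022-12-20 | 2
1 | Olivia Wilson | 2022-12-01 | 1
20 | Jack Johnson | 2022-11-21 | 2
17 | David Garcia | 2022-11-03 | 1
19 | Frank Williams | 2022-10-21 | 4
6 | Jack Jones | 2022-09-19 | 2
18 | Sam Jones | 2022-09-08 | 2
10 | Jack Jones | 2022-08-06 | 4
11 | Jack Jones | 2022-07-11 | 2
5 | Tina Johnson | 2022-06-26 | 2
14 | Rose Miller | 2022-05-23 | 2
13 | Jack Jones | 2022-01-17 | 3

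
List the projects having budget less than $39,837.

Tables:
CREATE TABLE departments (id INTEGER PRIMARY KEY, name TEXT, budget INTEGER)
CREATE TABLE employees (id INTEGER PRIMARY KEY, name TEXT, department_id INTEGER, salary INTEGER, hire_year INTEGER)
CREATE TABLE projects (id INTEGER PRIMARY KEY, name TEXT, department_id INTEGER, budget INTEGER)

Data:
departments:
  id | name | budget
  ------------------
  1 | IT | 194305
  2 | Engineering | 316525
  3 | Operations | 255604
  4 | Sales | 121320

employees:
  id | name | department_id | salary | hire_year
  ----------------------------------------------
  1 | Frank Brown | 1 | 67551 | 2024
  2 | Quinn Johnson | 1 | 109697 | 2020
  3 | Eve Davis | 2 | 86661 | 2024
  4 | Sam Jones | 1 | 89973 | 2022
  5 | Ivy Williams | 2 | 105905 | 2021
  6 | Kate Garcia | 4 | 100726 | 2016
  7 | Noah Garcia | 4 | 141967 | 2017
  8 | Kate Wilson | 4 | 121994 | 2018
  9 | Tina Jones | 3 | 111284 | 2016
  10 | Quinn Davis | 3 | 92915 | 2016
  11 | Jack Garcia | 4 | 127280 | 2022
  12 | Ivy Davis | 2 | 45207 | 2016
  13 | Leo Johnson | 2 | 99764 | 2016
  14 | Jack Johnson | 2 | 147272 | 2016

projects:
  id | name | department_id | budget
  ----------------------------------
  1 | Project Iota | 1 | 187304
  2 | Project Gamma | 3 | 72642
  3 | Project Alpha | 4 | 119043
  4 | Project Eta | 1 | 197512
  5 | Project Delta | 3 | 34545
SELECT name, budget FROM projects WHERE budget < 39837

Execution result:
name | budget
Project Delta | 34545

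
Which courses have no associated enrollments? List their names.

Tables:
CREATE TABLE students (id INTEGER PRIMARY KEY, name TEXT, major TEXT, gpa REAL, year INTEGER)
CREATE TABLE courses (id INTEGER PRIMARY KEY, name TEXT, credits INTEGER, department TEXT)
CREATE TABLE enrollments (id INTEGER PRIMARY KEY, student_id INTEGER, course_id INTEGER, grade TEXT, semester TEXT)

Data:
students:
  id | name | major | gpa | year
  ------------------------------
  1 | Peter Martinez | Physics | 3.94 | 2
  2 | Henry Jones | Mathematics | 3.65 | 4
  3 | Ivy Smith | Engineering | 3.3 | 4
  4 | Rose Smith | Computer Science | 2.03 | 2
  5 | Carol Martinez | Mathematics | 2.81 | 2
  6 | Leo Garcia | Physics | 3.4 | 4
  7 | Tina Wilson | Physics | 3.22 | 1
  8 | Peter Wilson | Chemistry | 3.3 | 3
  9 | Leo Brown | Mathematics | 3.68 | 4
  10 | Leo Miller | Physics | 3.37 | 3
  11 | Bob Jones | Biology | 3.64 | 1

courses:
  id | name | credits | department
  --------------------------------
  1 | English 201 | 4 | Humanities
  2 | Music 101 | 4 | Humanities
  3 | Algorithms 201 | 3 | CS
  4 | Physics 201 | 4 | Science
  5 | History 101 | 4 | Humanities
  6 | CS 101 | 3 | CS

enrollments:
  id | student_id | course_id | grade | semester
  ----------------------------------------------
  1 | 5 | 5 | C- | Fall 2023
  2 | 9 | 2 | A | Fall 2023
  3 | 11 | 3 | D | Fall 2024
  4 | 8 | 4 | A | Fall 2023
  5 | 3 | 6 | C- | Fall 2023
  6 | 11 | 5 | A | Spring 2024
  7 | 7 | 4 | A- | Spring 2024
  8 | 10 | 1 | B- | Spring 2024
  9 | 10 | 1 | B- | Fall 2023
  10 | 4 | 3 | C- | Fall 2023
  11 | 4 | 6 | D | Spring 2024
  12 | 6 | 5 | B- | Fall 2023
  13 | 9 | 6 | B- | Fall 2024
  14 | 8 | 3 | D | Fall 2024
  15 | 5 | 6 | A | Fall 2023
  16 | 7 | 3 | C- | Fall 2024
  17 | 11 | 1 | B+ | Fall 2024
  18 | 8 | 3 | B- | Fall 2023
SELECT p.name FROM courses p LEFT JOIN enrollments c ON c.course_id = p.id WHERE c.id IS NULL

Execution result:
(no rows)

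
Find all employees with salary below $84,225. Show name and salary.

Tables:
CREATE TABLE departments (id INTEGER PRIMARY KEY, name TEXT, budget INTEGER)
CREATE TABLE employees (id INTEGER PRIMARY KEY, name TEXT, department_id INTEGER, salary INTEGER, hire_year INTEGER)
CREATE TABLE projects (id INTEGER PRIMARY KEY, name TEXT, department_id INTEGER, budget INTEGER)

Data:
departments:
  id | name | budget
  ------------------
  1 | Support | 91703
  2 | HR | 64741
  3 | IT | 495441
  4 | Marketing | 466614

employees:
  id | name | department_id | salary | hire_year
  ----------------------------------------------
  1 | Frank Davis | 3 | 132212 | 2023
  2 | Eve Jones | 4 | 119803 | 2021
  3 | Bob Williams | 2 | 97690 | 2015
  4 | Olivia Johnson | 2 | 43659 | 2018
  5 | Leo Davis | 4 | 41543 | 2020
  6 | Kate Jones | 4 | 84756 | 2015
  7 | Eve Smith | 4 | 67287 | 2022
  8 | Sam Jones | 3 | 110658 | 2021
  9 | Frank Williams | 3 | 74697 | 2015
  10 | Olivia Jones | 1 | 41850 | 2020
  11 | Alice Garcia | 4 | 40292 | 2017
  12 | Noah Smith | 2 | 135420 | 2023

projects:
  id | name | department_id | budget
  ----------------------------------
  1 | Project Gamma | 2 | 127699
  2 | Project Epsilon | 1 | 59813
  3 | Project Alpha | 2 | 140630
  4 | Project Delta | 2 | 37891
SELECT name, salary FROM employees WHERE salary < 84225

Execution result:
name | salary
Olivia Johnson | 43659
Leo Davis | 41543
Eve Smith | 67287
Frank Williams | 74697
Olivia Jones | 41850
Alice Garcia | 40292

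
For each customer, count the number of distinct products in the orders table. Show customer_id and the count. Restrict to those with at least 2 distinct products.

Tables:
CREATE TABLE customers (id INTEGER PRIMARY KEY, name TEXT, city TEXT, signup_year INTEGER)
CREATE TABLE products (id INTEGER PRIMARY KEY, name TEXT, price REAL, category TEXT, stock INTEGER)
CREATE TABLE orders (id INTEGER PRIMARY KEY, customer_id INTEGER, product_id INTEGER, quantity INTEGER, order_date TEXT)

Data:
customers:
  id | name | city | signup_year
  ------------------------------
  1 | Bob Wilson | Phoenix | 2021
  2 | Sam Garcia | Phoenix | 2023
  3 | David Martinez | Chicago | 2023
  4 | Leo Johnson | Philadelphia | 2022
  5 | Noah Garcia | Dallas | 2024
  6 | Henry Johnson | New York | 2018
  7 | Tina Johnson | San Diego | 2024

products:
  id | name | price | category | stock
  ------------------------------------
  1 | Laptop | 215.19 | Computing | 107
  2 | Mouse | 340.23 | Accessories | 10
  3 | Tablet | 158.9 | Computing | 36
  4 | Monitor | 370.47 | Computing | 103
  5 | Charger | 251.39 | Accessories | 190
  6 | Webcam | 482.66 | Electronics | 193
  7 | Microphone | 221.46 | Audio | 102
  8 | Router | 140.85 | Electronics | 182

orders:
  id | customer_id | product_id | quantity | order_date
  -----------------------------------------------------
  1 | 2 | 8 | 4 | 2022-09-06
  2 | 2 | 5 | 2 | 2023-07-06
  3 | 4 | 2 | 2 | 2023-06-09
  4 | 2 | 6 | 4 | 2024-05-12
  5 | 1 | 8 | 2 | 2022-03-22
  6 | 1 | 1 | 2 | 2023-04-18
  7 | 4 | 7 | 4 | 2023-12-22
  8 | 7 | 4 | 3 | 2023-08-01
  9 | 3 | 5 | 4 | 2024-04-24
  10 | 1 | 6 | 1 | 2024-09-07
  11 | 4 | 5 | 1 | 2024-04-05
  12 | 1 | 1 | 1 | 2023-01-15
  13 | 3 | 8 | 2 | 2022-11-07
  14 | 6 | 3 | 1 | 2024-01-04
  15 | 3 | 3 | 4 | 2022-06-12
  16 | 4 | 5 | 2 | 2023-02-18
SELECT customer_id, COUNT(DISTINCT product_id) AS distinct_product_count FROM orders GROUP BY customer_id HAVING COUNT(DISTINCT product_id) >= 2

Execution result:
customer_id | distinct_product_count
1 | 3
2 | 3
3 | 3
4 | 3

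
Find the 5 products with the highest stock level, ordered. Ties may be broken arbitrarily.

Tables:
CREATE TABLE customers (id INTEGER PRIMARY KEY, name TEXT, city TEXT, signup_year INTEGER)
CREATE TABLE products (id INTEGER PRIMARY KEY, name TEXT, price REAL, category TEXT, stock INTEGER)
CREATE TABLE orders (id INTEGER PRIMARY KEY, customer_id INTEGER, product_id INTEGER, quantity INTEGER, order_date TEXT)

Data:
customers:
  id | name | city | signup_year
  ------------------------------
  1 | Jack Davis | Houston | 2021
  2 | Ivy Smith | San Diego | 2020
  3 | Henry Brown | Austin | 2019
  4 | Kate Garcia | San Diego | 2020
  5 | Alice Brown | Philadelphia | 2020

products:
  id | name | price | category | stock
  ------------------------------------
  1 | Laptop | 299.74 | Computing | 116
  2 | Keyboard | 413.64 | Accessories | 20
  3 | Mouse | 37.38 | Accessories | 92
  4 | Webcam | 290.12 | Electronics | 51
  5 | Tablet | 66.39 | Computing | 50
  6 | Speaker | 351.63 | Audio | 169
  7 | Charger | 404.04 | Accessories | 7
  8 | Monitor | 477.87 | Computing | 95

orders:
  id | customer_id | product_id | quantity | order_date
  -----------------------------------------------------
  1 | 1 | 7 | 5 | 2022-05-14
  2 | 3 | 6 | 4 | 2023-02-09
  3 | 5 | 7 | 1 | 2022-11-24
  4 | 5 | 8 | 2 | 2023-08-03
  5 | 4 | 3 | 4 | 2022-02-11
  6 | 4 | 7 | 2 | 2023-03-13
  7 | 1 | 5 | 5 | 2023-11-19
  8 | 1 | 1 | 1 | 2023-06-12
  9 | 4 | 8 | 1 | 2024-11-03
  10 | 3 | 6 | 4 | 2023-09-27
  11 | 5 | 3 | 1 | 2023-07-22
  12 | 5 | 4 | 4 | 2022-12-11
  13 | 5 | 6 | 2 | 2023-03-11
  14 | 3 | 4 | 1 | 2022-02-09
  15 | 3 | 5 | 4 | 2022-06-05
SELECT name, stock FROM products ORDER BY stock DESC LIMIT 5

Execution result:
name | stock
Speaker | 169
Laptop | 116
Monitor | 95
Mouse | 92
Webcam | 51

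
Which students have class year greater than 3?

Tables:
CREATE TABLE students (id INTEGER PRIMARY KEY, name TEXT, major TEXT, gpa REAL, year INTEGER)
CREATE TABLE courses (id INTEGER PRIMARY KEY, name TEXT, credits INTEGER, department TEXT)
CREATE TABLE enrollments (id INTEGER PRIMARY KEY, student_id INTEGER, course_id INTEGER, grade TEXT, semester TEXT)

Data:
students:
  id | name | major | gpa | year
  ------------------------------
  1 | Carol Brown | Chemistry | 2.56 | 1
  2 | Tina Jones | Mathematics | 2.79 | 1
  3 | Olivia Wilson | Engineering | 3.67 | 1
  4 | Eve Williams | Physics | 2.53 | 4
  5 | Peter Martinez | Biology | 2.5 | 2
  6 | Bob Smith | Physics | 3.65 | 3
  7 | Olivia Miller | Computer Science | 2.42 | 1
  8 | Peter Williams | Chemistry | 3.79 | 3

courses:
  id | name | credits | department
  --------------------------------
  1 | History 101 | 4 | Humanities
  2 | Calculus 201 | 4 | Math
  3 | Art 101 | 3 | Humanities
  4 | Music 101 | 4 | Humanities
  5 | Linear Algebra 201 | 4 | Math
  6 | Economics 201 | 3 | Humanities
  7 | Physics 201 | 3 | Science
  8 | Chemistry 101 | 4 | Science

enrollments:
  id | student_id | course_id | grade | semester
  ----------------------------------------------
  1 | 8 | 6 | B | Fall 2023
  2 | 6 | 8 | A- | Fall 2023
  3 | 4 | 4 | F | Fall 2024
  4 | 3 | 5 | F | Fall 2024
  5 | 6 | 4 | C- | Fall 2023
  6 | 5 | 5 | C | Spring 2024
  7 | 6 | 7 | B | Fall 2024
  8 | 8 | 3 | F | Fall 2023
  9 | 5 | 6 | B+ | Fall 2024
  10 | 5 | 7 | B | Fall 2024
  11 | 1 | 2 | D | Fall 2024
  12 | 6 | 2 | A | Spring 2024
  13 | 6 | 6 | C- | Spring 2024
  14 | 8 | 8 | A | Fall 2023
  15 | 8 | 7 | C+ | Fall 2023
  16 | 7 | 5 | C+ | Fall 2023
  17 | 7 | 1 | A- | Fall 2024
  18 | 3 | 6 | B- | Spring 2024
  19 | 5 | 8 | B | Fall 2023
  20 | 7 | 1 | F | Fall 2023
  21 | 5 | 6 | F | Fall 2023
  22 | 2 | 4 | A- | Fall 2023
SELECT name, year FROM students WHERE year > 3

Execution result:
name | year
Eve Williams | 4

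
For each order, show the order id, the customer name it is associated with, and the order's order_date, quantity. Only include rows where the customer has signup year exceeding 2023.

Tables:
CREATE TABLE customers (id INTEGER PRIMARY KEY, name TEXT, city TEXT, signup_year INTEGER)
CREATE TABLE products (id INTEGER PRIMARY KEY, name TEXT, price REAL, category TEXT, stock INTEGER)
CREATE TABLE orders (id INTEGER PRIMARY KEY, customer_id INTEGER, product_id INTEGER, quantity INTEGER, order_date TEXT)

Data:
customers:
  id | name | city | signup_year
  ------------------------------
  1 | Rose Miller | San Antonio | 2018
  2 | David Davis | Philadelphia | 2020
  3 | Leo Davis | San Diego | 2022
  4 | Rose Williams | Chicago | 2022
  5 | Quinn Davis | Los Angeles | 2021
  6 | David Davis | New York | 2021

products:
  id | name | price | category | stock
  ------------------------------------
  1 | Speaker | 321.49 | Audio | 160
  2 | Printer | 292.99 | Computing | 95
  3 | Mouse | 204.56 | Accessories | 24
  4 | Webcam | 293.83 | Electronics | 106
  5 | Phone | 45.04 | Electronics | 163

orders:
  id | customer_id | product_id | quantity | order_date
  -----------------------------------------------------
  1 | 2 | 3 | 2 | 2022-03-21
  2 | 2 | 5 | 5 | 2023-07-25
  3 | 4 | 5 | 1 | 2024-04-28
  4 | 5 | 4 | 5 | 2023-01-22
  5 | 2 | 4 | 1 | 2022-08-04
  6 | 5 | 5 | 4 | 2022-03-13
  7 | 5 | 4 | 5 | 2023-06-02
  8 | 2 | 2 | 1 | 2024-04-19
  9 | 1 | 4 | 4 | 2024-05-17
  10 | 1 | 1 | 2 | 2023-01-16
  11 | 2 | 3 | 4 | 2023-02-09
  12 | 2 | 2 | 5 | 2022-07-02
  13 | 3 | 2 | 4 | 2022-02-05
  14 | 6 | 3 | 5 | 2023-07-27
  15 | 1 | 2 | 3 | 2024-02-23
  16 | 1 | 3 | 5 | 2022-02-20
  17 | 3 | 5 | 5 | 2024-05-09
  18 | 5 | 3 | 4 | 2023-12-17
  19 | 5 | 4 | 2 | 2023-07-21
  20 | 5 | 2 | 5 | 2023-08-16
SELECT c.id, p.name AS customer, c.order_date, c.quantity FROM orders c JOIN customers p ON c.customer_id = p.id WHERE p.signup_year > 2023

Execution result:
(no rows)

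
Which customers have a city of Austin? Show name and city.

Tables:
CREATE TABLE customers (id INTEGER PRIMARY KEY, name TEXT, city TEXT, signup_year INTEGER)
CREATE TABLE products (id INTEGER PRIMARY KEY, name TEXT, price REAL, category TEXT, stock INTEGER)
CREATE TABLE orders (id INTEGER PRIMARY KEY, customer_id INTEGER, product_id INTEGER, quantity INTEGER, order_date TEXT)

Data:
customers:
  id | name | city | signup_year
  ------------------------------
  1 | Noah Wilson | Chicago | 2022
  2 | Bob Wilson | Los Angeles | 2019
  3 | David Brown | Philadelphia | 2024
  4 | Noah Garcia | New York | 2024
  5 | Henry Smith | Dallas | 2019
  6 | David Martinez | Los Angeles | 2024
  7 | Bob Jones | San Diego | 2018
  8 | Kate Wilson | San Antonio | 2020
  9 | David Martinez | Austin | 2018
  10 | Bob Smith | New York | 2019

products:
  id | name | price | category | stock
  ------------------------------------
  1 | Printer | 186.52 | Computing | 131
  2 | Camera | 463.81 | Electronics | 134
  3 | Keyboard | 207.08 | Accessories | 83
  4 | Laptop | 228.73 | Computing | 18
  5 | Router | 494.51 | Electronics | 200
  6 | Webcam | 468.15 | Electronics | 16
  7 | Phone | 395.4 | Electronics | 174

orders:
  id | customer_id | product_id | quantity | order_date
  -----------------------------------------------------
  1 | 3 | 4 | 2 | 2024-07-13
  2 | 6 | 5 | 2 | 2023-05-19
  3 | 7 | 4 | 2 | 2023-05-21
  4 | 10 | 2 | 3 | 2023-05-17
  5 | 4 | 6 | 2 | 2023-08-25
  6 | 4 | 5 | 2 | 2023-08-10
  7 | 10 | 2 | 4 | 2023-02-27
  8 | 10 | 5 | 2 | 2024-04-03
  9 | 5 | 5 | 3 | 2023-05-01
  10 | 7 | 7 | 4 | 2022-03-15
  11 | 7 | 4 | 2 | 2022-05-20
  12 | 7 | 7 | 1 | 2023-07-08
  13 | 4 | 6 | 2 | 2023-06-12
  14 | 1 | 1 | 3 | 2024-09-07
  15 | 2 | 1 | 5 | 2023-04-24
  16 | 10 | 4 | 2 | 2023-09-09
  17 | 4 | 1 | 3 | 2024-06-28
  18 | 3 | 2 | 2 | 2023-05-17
SELECT name, city FROM customers WHERE city = 'Austin'

Execution result:
name | city
David Martinez | Austin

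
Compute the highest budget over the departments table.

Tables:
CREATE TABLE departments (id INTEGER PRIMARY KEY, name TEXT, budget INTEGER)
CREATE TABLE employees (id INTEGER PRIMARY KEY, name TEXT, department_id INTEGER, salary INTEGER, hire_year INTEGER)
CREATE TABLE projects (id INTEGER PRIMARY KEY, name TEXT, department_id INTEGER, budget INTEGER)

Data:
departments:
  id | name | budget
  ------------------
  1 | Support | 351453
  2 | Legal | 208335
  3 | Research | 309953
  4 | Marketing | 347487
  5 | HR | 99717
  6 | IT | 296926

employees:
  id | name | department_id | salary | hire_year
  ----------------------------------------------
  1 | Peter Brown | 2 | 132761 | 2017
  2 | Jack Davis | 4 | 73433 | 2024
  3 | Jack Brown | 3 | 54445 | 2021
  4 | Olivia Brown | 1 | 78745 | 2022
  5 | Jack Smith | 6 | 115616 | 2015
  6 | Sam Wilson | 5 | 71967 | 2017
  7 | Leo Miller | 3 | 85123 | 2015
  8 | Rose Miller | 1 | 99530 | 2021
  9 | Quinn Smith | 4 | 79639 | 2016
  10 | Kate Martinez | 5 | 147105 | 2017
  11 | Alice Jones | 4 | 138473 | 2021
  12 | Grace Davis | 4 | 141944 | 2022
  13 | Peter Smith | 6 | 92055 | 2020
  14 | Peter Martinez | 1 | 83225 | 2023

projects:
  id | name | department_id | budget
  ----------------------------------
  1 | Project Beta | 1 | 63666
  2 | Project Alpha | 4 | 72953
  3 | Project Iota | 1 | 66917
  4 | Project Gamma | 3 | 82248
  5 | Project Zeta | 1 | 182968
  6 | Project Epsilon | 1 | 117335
SELECT MAX(budget) FROM departments

Execution result:
351453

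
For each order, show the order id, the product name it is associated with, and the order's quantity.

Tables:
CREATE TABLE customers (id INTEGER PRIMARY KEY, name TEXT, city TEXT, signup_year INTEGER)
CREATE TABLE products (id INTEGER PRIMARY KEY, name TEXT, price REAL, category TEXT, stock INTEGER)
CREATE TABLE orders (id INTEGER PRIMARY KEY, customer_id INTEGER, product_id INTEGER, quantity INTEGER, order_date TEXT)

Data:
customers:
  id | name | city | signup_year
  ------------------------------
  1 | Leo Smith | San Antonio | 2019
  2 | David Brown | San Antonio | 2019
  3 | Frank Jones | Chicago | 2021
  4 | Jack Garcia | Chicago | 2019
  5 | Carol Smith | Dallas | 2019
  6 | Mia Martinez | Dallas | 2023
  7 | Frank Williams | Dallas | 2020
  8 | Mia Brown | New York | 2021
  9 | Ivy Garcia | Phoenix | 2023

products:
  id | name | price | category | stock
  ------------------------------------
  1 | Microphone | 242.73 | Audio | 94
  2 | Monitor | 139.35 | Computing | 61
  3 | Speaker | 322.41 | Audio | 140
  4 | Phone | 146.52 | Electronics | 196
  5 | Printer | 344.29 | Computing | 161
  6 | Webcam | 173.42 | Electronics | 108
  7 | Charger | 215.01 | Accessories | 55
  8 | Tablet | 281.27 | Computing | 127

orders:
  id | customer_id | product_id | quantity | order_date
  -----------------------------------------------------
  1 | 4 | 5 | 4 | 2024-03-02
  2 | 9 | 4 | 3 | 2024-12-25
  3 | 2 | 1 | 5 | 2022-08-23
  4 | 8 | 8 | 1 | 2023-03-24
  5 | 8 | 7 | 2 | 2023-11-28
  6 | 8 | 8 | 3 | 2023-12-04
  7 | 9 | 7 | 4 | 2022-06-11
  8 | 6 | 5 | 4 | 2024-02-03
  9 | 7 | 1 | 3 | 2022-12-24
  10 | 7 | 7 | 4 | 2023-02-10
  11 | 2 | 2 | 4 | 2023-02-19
SELECT c.id, p.name AS product, c.quantity FROM orders c JOIN products p ON c.product_id = p.id

Execution result:
id | product | quantity
1 | Printer | 4
2 | Phone | 3
3 | Microphone | 5
4 | Tablet | 1
5 | Charger | 2
6 | Tablet | 3
7 | Charger | 4
8 | Printer | 4
9 | Microphone | 3
10 | Charger | 4
11 | Monitor | 4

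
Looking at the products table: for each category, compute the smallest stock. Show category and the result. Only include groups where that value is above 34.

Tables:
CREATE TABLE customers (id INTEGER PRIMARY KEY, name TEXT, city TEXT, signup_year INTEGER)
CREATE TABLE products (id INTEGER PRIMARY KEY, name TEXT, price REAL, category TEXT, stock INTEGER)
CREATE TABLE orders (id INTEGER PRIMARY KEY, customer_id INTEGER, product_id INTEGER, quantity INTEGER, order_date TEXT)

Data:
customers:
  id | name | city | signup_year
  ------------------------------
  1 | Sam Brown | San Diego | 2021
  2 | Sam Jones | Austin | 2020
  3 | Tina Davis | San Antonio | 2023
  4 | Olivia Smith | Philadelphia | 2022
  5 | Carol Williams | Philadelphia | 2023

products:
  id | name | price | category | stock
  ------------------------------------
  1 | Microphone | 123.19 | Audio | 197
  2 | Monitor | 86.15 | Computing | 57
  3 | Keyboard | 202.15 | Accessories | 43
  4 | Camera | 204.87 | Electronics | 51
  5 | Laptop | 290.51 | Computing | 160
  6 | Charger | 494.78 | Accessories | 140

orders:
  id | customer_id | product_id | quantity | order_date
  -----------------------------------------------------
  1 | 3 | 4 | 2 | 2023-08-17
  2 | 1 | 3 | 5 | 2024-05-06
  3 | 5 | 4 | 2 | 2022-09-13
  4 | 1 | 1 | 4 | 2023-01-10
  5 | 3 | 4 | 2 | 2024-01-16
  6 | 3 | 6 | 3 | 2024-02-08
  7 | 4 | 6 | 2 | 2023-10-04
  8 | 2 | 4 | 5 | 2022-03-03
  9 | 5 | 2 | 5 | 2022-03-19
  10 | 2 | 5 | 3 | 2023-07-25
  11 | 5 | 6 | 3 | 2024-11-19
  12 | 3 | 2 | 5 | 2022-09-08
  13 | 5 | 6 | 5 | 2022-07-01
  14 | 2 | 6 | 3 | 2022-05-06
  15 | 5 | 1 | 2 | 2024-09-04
SELECT category, MIN(stock) AS min_stock FROM products GROUP BY category HAVING MIN(stock) > 34

Execution result:
category | min_stock
Accessories | 43
Audio | 197
Computing | 57
Electronics | 51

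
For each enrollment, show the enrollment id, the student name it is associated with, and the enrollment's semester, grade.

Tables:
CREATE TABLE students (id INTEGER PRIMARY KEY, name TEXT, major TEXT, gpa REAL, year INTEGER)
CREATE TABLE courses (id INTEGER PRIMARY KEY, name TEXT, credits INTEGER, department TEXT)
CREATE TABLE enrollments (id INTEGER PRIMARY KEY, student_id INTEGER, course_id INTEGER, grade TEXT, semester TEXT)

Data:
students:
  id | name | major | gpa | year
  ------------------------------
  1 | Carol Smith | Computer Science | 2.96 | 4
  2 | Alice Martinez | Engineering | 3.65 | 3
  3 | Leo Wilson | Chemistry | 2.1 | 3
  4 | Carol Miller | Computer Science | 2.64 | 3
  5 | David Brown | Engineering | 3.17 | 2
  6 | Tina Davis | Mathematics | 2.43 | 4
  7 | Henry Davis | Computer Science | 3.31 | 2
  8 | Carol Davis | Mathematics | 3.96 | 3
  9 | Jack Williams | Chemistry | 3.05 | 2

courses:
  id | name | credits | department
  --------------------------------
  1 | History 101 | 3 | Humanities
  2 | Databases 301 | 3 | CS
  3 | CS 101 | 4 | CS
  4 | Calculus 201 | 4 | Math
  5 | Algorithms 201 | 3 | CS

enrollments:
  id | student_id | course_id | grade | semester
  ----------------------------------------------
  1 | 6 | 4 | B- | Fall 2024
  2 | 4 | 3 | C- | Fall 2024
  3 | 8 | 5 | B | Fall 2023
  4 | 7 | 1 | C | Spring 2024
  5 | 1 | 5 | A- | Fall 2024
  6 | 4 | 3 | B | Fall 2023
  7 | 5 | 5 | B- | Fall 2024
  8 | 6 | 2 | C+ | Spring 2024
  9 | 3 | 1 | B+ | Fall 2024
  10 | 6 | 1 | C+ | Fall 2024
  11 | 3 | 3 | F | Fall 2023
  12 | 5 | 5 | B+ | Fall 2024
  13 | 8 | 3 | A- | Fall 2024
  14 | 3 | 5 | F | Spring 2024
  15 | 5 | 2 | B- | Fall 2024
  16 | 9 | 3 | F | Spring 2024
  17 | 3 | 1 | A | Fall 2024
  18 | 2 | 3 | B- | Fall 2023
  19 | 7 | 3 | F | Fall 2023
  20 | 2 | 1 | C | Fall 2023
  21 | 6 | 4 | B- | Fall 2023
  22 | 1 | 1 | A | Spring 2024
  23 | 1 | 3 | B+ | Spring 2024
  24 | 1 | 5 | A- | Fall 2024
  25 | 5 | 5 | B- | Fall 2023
SELECT c.id, p.name AS student, c.semester, c.grade FROM enrollments c JOIN students p ON c.student_id = p.id

Execution result:
id | student | semester | grade
1 | Tina Davis | Fall 2024 | B-
2 | Carol Miller | Fall 2024 | C-
3 | Carol Davis | Fall 2023 | B
4 | Henry Davis | Spring 2024 | C
5 | Carol Smith | Fall 2024 | A-
6 | Carol Miller | Fall 2023 | B
7 | David Brown | Fall 2024 | B-
8 | Tina Davis | Spring 2024 | C+
9 | Leo Wilson | Fall 2024 | B+
10 | Tina Davis | Fall 2024 | C+
11 | Leo Wilson | Fall 2023 | F
12 | David Brown | Fall 2024 | B+
13 | Carol Davis | Fall 2024 | A-
14 | Leo Wilson | Spring 2024 | F
15 | David Brown | Fall 2024 | B-
16 | Jack Williams | Spring 2024 | F
17 | Leo Wilson | Fall 2024 | A
18 | Alice Martinez | Fall 2023 | B-
19 | Henry Davis | Fall 2023 | F
20 | Alice Martinez | Fall 2023 | C
21 | Tina Davis | Fall 2023 | B-
22 | Carol Smith | Spring 2024 | A
23 | Carol Smith | Spring 2024 | B+
24 | Carol Smith | Fall 2024 | A-
25 | David Brown | Fall 2023 | B-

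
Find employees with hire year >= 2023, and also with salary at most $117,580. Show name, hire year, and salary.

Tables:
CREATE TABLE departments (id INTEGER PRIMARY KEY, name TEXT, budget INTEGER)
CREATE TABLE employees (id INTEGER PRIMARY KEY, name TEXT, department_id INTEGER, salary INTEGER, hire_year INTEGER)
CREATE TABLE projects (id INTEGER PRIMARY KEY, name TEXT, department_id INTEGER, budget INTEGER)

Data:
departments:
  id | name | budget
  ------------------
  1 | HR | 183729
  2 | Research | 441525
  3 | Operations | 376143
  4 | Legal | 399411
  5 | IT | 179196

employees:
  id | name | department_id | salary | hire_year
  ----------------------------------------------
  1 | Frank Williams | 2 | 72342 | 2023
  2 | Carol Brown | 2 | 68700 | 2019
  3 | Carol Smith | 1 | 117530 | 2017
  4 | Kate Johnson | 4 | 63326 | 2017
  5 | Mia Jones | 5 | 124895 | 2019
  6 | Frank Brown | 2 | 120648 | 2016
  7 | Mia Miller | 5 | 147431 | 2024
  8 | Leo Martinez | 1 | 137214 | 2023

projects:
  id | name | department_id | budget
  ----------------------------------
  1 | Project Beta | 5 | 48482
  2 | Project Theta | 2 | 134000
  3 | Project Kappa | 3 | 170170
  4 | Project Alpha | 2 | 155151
SELECT name, hire_year, salary FROM employees WHERE hire_year >= 2023 AND salary <= 117580

Execution result:
name | hire_year | salary
Frank Williams | 2023 | 72342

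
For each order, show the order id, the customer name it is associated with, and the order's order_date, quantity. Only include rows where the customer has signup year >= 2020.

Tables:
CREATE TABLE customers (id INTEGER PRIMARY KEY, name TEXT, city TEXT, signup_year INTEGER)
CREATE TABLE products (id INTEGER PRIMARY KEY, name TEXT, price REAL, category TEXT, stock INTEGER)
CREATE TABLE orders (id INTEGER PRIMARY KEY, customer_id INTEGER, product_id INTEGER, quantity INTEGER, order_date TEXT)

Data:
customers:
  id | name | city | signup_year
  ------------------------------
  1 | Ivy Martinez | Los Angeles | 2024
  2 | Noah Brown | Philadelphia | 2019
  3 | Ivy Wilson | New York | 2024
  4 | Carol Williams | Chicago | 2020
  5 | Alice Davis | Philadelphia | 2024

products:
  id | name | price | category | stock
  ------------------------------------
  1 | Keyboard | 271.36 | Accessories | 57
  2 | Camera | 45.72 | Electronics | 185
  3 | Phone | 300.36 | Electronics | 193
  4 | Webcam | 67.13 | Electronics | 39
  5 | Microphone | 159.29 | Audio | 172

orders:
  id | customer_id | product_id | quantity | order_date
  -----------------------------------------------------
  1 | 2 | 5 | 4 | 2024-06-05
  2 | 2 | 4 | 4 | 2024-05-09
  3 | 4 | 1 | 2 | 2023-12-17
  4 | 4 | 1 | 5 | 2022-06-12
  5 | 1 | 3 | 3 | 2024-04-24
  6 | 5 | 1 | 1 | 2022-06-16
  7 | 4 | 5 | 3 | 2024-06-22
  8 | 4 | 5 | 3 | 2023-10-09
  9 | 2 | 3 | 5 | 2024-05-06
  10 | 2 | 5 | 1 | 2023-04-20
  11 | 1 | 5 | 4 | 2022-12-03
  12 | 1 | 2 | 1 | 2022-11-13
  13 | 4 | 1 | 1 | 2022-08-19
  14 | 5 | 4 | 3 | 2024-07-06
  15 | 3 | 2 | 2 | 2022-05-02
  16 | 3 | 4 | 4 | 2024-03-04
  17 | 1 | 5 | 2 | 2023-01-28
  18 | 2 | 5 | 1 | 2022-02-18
SELECT c.id, p.name AS customer, c.order_date, c.quantity FROM orders c JOIN customers p ON c.customer_id = p.id WHERE p.signup_year >= 2020

Execution result:
id | customer | order_date | quantity
3 | Carol Williams | 2023-12-17 | 2
4 | Carol Williams | 2022-06-12 | 5
5 | Ivy Martinez | 2024-04-24 | 3
6 | Alice Davis | 2022-06-16 | 1
7 | Carol Williams | 2024-06-22 | 3
8 | Carol Williams | 2023-10-09 | 3
11 | Ivy Martinez | 2022-12-03 | 4
12 | Ivy Martinez | 2022-11-13 | 1
13 | Carol Williams | 2022-08-19 | 1
14 | Alice Davis | 2024-07-06 | 3
15 | Ivy Wilson | 2022-05-02 | 2
16 | Ivy Wilson | 2024-03-04 | 4
17 | Ivy Martinez | 2023-01-28 | 2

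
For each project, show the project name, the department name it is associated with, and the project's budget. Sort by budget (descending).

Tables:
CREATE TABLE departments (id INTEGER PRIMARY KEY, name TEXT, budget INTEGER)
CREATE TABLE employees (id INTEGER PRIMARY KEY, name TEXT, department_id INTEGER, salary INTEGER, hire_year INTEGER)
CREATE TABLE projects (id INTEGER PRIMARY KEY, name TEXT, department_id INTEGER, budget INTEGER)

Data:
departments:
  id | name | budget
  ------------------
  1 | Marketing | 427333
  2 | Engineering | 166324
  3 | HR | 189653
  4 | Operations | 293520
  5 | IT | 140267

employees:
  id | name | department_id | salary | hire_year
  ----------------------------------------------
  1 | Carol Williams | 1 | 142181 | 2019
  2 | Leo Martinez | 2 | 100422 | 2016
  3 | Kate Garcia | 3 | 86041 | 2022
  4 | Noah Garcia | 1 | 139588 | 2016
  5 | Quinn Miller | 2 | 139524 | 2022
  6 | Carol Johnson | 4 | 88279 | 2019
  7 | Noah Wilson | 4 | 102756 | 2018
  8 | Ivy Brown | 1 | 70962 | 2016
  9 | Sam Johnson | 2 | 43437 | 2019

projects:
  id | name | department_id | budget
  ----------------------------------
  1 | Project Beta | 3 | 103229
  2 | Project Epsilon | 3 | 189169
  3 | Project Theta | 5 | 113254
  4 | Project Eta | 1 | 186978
SELECT c.name, p.name AS department, c.budget FROM projects c JOIN departments p ON c.department_id = p.id ORDER BY c.budget DESC

Execution result:
name | department | budget
Project Epsilon | HR | 189169
Project Eta | Marketing | 186978
Project Theta | IT | 113254
Project Beta | HR | 103229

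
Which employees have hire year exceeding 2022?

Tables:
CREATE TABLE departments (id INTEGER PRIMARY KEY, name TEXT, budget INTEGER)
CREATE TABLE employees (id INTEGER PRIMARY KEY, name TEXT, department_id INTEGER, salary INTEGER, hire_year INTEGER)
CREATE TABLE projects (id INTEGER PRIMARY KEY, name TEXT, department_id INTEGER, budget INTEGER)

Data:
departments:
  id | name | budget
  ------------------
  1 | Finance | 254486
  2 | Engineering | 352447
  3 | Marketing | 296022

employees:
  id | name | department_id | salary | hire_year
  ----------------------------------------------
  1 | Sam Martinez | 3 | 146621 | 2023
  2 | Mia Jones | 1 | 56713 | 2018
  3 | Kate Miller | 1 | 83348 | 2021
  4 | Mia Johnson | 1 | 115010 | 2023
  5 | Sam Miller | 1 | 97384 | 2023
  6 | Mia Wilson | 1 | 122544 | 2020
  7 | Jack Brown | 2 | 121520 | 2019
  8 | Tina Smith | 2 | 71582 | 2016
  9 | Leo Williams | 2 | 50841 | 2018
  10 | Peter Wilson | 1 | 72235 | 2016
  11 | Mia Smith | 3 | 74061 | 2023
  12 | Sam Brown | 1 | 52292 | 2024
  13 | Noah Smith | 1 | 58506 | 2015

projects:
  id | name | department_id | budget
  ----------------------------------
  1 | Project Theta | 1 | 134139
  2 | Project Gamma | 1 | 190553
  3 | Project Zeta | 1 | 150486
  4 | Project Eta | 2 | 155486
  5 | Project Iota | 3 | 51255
SELECT name, hire_year FROM employees WHERE hire_year > 2022

Execution result:
name | hire_year
Sam Martinez | 2023
Mia Johnson | 2023
Sam Miller | 2023
Mia Smith | 2023
Sam Brown | 2024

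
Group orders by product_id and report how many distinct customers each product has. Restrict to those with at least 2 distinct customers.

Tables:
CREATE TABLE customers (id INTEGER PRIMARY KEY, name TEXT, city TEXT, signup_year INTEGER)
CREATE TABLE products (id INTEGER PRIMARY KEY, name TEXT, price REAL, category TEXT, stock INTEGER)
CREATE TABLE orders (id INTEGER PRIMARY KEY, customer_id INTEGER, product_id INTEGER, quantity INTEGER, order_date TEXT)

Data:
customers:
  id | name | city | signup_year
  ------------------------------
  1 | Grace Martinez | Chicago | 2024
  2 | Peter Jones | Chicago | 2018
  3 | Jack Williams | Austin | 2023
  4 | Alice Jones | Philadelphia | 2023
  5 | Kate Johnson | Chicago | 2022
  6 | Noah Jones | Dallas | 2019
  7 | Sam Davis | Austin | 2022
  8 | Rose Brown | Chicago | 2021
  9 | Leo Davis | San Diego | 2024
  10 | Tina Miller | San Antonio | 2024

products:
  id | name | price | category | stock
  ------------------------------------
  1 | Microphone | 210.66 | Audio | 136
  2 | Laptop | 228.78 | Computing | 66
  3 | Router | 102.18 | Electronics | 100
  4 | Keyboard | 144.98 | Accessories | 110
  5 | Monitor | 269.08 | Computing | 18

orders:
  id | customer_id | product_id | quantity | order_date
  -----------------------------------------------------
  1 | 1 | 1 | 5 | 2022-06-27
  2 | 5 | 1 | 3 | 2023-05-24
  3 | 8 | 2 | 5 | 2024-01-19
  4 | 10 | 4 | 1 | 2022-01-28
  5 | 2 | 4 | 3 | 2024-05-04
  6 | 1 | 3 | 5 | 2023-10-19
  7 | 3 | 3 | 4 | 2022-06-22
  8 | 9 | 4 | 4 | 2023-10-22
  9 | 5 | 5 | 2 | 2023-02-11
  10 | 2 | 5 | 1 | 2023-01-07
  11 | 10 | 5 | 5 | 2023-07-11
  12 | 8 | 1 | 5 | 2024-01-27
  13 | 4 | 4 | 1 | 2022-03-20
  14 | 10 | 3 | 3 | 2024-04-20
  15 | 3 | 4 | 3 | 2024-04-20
SELECT product_id, COUNT(DISTINCT customer_id) AS distinct_customer_count FROM orders GROUP BY product_id HAVING COUNT(DISTINCT customer_id) >= 2

Execution result:
product_id | distinct_customer_count
1 | 3
3 | 3
4 | 5
5 | 3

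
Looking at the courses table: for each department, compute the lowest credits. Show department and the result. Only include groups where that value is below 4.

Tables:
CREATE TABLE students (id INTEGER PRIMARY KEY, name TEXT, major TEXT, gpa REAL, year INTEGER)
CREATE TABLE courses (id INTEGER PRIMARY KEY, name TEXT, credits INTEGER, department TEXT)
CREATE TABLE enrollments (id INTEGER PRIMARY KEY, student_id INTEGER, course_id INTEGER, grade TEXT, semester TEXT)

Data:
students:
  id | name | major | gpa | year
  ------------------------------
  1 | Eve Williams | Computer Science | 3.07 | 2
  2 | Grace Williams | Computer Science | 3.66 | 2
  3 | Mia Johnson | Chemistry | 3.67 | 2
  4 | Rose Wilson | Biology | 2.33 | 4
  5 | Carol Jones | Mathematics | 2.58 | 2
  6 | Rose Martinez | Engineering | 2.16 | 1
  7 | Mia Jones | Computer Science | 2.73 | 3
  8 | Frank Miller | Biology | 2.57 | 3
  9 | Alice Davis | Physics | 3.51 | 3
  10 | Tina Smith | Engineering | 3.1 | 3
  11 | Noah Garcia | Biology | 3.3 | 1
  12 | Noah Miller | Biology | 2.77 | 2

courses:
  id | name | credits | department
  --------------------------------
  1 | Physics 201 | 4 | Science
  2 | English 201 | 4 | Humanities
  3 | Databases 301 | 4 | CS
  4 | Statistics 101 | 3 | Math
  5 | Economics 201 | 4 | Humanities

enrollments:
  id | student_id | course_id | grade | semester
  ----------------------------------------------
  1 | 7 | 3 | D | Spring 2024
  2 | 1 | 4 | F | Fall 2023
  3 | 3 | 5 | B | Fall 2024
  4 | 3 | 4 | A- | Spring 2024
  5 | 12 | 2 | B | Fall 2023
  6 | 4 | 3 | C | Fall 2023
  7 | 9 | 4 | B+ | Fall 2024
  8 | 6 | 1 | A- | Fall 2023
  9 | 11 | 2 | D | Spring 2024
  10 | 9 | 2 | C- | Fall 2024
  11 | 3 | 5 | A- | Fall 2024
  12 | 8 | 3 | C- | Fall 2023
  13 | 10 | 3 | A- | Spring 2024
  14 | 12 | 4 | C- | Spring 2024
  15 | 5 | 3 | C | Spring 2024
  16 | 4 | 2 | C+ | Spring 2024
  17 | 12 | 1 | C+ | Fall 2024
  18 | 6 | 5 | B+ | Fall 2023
SELECT department, MIN(credits) AS min_credits FROM courses GROUP BY department HAVING MIN(credits) < 4

Execution result:
department | min_credits
Math | 3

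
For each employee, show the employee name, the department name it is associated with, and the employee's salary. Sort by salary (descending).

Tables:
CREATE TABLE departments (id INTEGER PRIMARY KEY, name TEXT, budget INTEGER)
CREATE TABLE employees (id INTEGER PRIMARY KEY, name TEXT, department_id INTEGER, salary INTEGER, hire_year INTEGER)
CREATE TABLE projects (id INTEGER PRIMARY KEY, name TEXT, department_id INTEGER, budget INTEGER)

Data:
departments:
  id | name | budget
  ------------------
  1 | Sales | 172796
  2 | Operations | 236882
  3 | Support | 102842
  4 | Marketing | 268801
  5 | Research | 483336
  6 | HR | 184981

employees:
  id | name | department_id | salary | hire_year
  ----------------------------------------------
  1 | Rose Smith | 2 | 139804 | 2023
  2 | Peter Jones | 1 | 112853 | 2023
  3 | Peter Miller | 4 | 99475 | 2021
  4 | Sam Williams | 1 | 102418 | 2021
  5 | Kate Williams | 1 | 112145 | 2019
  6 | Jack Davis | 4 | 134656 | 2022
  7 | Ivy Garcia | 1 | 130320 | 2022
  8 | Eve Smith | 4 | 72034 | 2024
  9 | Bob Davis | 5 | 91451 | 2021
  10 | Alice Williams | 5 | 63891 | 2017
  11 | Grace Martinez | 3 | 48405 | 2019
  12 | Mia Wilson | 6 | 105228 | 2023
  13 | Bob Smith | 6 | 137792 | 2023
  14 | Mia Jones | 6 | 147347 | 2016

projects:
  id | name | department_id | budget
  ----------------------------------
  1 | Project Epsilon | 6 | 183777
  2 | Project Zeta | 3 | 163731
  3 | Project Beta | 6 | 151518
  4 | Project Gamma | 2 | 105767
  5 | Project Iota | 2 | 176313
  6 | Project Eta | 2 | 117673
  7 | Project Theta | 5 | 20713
SELECT c.name, p.name AS department, c.salary FROM employees c JOIN departments p ON c.department_id = p.id ORDER BY c.salary DESC

Execution result:
name | department | salary
Mia Jones | HR | 147347
Rose Smith | Operations | 139804
Bob Smith | HR | 137792
Jack Davis | Marketing | 134656
Ivy Garcia | Sales | 130320
Peter Jones | Sales | 112853
Kate Williams | Sales | 112145
Mia Wilson | HR | 105228
Sam Williams | Sales | 102418
Peter Miller | Marketing | 99475
Bob Davis | Research | 91451
Eve Smith | Marketing | 72034
Alice Williams | Research | 63891
Grace Martinez | Support | 48405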